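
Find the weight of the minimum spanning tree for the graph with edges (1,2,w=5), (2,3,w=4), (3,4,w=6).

Apply Kruskal's algorithm (sort edges by weight, add if no cycle):

Sorted edges by weight:
  (2,3) w=4
  (1,2) w=5
  (3,4) w=6

Add edge (2,3) w=4 -- no cycle. Running total: 4
Add edge (1,2) w=5 -- no cycle. Running total: 9
Add edge (3,4) w=6 -- no cycle. Running total: 15

MST edges: (2,3,w=4), (1,2,w=5), (3,4,w=6)
Total MST weight: 4 + 5 + 6 = 15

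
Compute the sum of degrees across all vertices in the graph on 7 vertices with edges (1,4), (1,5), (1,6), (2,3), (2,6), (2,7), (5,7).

Step 1: Count edges incident to each vertex:
  deg(1) = 3 (neighbors: 4, 5, 6)
  deg(2) = 3 (neighbors: 3, 6, 7)
  deg(3) = 1 (neighbors: 2)
  deg(4) = 1 (neighbors: 1)
  deg(5) = 2 (neighbors: 1, 7)
  deg(6) = 2 (neighbors: 1, 2)
  deg(7) = 2 (neighbors: 2, 5)

Step 2: Sum all degrees:
  3 + 3 + 1 + 1 + 2 + 2 + 2 = 14

Verification: sum of degrees = 2 * |E| = 2 * 7 = 14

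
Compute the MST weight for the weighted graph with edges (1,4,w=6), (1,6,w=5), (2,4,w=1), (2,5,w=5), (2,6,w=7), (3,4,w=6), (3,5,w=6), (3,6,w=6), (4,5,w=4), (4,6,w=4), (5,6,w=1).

Apply Kruskal's algorithm (sort edges by weight, add if no cycle):

Sorted edges by weight:
  (2,4) w=1
  (5,6) w=1
  (4,5) w=4
  (4,6) w=4
  (1,6) w=5
  (2,5) w=5
  (1,4) w=6
  (3,4) w=6
  (3,5) w=6
  (3,6) w=6
  (2,6) w=7

Add edge (2,4) w=1 -- no cycle. Running total: 1
Add edge (5,6) w=1 -- no cycle. Running total: 2
Add edge (4,5) w=4 -- no cycle. Running total: 6
Skip edge (4,6) w=4 -- would create cycle
Add edge (1,6) w=5 -- no cycle. Running total: 11
Skip edge (2,5) w=5 -- would create cycle
Skip edge (1,4) w=6 -- would create cycle
Add edge (3,4) w=6 -- no cycle. Running total: 17

MST edges: (2,4,w=1), (5,6,w=1), (4,5,w=4), (1,6,w=5), (3,4,w=6)
Total MST weight: 1 + 1 + 4 + 5 + 6 = 17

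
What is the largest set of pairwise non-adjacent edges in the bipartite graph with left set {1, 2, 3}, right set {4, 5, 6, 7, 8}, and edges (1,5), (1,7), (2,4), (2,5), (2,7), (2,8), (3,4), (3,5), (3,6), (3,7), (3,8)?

Step 1: List the neighbors of each left vertex:
  1: 5, 7
  2: 4, 5, 7, 8
  3: 4, 5, 6, 7, 8

Step 2: Greedily match left vertices, then look for augmenting paths:
  Match 1 -- 5
  Match 2 -- 4
  Match 3 -- 6
  No augmenting path remains.

Step 3: Verify this is maximum:
  Matching size 3 = min(|L|, |R|) = min(3, 5), which is an upper bound, so this matching is maximum.

Maximum matching: {(1,5), (2,4), (3,6)}
Size: 3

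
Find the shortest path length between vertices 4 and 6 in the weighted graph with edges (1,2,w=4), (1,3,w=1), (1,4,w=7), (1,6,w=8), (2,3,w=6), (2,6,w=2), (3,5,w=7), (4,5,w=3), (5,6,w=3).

Step 1: Build adjacency list with weights:
  1: 2(w=4), 3(w=1), 4(w=7), 6(w=8)
  2: 1(w=4), 3(w=6), 6(w=2)
  3: 1(w=1), 2(w=6), 5(w=7)
  4: 1(w=7), 5(w=3)
  5: 3(w=7), 4(w=3), 6(w=3)
  6: 1(w=8), 2(w=2), 5(w=3)

Step 2: Apply Dijkstra's algorithm from vertex 4:
  Visit vertex 4 (distance=0)
    Update dist[1] = 7
    Update dist[5] = 3
  Visit vertex 5 (distance=3)
    Update dist[3] = 10
    Update dist[6] = 6
  Visit vertex 6 (distance=6)
    Update dist[2] = 8

Step 3: Shortest path: 4 -> 5 -> 6
Total weight: 3 + 3 = 6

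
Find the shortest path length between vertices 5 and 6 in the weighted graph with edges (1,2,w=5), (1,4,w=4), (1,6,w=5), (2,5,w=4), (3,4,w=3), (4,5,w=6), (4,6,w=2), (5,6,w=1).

Step 1: Build adjacency list with weights:
  1: 2(w=5), 4(w=4), 6(w=5)
  2: 1(w=5), 5(w=4)
  3: 4(w=3)
  4: 1(w=4), 3(w=3), 5(w=6), 6(w=2)
  5: 2(w=4), 4(w=6), 6(w=1)
  6: 1(w=5), 4(w=2), 5(w=1)

Step 2: Apply Dijkstra's algorithm from vertex 5:
  Visit vertex 5 (distance=0)
    Update dist[2] = 4
    Update dist[4] = 6
    Update dist[6] = 1
  Visit vertex 6 (distance=1)
    Update dist[1] = 6
    Update dist[4] = 3

Step 3: Shortest path: 5 -> 6
Total weight: 1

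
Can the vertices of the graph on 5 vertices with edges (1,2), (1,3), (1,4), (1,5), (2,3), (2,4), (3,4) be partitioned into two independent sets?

Step 1: Attempt 2-coloring using BFS:
  Start at vertex 1, assign color 0
  Color vertex 2 with color 1 (neighbor of 1)
  Color vertex 3 with color 1 (neighbor of 1)
  Color vertex 4 with color 1 (neighbor of 1)
  Color vertex 5 with color 1 (neighbor of 1)

Step 2: Conflict found! Vertices 2 and 3 are adjacent but have the same color.
This means the graph contains an odd cycle.

The graph is NOT bipartite.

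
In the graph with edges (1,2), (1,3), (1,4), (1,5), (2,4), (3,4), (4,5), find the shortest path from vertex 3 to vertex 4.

Step 1: Build adjacency list:
  1: 2, 3, 4, 5
  2: 1, 4
  3: 1, 4
  4: 1, 2, 3, 5
  5: 1, 4

Step 2: BFS from vertex 3 to find shortest path to 4:
  vertex 1 reached at distance 1
  vertex 4 reached at distance 1

Step 3: Shortest path: 3 -> 4
Path length: 1 edge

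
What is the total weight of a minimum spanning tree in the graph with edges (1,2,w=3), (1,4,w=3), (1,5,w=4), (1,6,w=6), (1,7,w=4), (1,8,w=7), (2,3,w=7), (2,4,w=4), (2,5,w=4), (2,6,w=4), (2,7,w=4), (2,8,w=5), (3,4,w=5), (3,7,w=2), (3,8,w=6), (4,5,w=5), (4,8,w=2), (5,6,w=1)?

Apply Kruskal's algorithm (sort edges by weight, add if no cycle):

Sorted edges by weight:
  (5,6) w=1
  (3,7) w=2
  (4,8) w=2
  (1,4) w=3
  (1,2) w=3
  (1,7) w=4
  (1,5) w=4
  (2,7) w=4
  (2,4) w=4
  (2,5) w=4
  (2,6) w=4
  (2,8) w=5
  (3,4) w=5
  (4,5) w=5
  (1,6) w=6
  (3,8) w=6
  (1,8) w=7
  (2,3) w=7

Add edge (5,6) w=1 -- no cycle. Running total: 1
Add edge (3,7) w=2 -- no cycle. Running total: 3
Add edge (4,8) w=2 -- no cycle. Running total: 5
Add edge (1,4) w=3 -- no cycle. Running total: 8
Add edge (1,2) w=3 -- no cycle. Running total: 11
Add edge (1,7) w=4 -- no cycle. Running total: 15
Add edge (1,5) w=4 -- no cycle. Running total: 19

MST edges: (5,6,w=1), (3,7,w=2), (4,8,w=2), (1,4,w=3), (1,2,w=3), (1,7,w=4), (1,5,w=4)
Total MST weight: 1 + 2 + 2 + 3 + 3 + 4 + 4 = 19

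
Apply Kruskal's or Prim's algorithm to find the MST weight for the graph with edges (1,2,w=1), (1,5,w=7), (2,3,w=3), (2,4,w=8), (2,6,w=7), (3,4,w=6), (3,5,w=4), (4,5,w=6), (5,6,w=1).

Apply Kruskal's algorithm (sort edges by weight, add if no cycle):

Sorted edges by weight:
  (1,2) w=1
  (5,6) w=1
  (2,3) w=3
  (3,5) w=4
  (3,4) w=6
  (4,5) w=6
  (1,5) w=7
  (2,6) w=7
  (2,4) w=8

Add edge (1,2) w=1 -- no cycle. Running total: 1
Add edge (5,6) w=1 -- no cycle. Running total: 2
Add edge (2,3) w=3 -- no cycle. Running total: 5
Add edge (3,5) w=4 -- no cycle. Running total: 9
Add edge (3,4) w=6 -- no cycle. Running total: 15

MST edges: (1,2,w=1), (5,6,w=1), (2,3,w=3), (3,5,w=4), (3,4,w=6)
Total MST weight: 1 + 1 + 3 + 4 + 6 = 15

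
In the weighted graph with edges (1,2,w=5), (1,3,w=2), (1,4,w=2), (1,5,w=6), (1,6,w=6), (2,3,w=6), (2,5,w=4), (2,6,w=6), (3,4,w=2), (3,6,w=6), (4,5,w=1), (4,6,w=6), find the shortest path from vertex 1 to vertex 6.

Step 1: Build adjacency list with weights:
  1: 2(w=5), 3(w=2), 4(w=2), 5(w=6), 6(w=6)
  2: 1(w=5), 3(w=6), 5(w=4), 6(w=6)
  3: 1(w=2), 2(w=6), 4(w=2), 6(w=6)
  4: 1(w=2), 3(w=2), 5(w=1), 6(w=6)
  5: 1(w=6), 2(w=4), 4(w=1)
  6: 1(w=6), 2(w=6), 3(w=6), 4(w=6)

Step 2: Apply Dijkstra's algorithm from vertex 1:
  Visit vertex 1 (distance=0)
    Update dist[2] = 5
    Update dist[3] = 2
    Update dist[4] = 2
    Update dist[5] = 6
    Update dist[6] = 6
  Visit vertex 3 (distance=2)
  Visit vertex 4 (distance=2)
    Update dist[5] = 3
  Visit vertex 5 (distance=3)
  Visit vertex 2 (distance=5)
  Visit vertex 6 (distance=6)

Step 3: Shortest path: 1 -> 6
Total weight: 6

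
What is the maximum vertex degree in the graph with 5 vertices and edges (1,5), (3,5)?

Step 1: Count edges incident to each vertex:
  deg(1) = 1 (neighbors: 5)
  deg(2) = 0 (neighbors: none)
  deg(3) = 1 (neighbors: 5)
  deg(4) = 0 (neighbors: none)
  deg(5) = 2 (neighbors: 1, 3)

Step 2: Find maximum:
  max(1, 0, 1, 0, 2) = 2 (vertex 5)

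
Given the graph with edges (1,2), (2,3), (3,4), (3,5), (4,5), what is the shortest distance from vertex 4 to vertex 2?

Step 1: Build adjacency list:
  1: 2
  2: 1, 3
  3: 2, 4, 5
  4: 3, 5
  5: 3, 4

Step 2: BFS from vertex 4 to find shortest path to 2:
  vertex 3 reached at distance 1
  vertex 5 reached at distance 1
  vertex 2 reached at distance 2

Step 3: Shortest path: 4 -> 3 -> 2
Path length: 2 edges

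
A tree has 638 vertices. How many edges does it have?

A tree on n vertices always has exactly n - 1 edges.
For n = 638: edges = 638 - 1 = 637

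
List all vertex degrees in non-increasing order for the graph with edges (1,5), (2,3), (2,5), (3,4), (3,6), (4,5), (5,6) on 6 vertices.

Step 1: Count edges incident to each vertex:
  deg(1) = 1 (neighbors: 5)
  deg(2) = 2 (neighbors: 3, 5)
  deg(3) = 3 (neighbors: 2, 4, 6)
  deg(4) = 2 (neighbors: 3, 5)
  deg(5) = 4 (neighbors: 1, 2, 4, 6)
  deg(6) = 2 (neighbors: 3, 5)

Step 2: Sort degrees in non-increasing order:
  Degrees: [1, 2, 3, 2, 4, 2] -> sorted: [4, 3, 2, 2, 2, 1]

Degree sequence: [4, 3, 2, 2, 2, 1]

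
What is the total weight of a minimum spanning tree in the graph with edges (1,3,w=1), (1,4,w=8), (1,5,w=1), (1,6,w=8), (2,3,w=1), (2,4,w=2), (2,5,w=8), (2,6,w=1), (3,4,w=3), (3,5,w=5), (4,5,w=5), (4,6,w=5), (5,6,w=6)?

Apply Kruskal's algorithm (sort edges by weight, add if no cycle):

Sorted edges by weight:
  (1,3) w=1
  (1,5) w=1
  (2,6) w=1
  (2,3) w=1
  (2,4) w=2
  (3,4) w=3
  (3,5) w=5
  (4,5) w=5
  (4,6) w=5
  (5,6) w=6
  (1,4) w=8
  (1,6) w=8
  (2,5) w=8

Add edge (1,3) w=1 -- no cycle. Running total: 1
Add edge (1,5) w=1 -- no cycle. Running total: 2
Add edge (2,6) w=1 -- no cycle. Running total: 3
Add edge (2,3) w=1 -- no cycle. Running total: 4
Add edge (2,4) w=2 -- no cycle. Running total: 6

MST edges: (1,3,w=1), (1,5,w=1), (2,6,w=1), (2,3,w=1), (2,4,w=2)
Total MST weight: 1 + 1 + 1 + 1 + 2 = 6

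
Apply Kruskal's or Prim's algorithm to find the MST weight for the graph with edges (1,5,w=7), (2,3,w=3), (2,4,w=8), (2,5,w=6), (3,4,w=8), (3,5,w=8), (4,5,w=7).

Apply Kruskal's algorithm (sort edges by weight, add if no cycle):

Sorted edges by weight:
  (2,3) w=3
  (2,5) w=6
  (1,5) w=7
  (4,5) w=7
  (2,4) w=8
  (3,5) w=8
  (3,4) w=8

Add edge (2,3) w=3 -- no cycle. Running total: 3
Add edge (2,5) w=6 -- no cycle. Running total: 9
Add edge (1,5) w=7 -- no cycle. Running total: 16
Add edge (4,5) w=7 -- no cycle. Running total: 23

MST edges: (2,3,w=3), (2,5,w=6), (1,5,w=7), (4,5,w=7)
Total MST weight: 3 + 6 + 7 + 7 = 23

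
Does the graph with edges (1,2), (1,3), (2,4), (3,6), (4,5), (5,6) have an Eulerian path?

Step 1: Find the degree of each vertex:
  deg(1) = 2
  deg(2) = 2
  deg(3) = 2
  deg(4) = 2
  deg(5) = 2
  deg(6) = 2

Step 2: Count vertices with odd degree:
  All vertices have even degree (0 odd-degree vertices)

Step 3: Apply Euler's theorem:
  - Eulerian circuit exists iff graph is connected and all vertices have even degree
  - Eulerian path exists iff graph is connected and has 0 or 2 odd-degree vertices

Graph is connected with 0 odd-degree vertices.
Both Eulerian circuit and Eulerian path exist.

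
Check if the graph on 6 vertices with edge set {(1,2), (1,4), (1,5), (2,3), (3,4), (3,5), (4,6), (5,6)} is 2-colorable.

Step 1: Attempt 2-coloring using BFS:
  Start at vertex 1, assign color 0
  Color vertex 2 with color 1 (neighbor of 1)
  Color vertex 4 with color 1 (neighbor of 1)
  Color vertex 5 with color 1 (neighbor of 1)
  Color vertex 3 with color 0 (neighbor of 2)
  Color vertex 6 with color 0 (neighbor of 4)

Step 2: 2-coloring succeeded. No conflicts found.
  Set A (color 0): {1, 3, 6}
  Set B (color 1): {2, 4, 5}

The graph is bipartite with partition {1, 3, 6}, {2, 4, 5}.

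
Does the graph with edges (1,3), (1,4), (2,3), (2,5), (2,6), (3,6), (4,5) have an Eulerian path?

Step 1: Find the degree of each vertex:
  deg(1) = 2
  deg(2) = 3
  deg(3) = 3
  deg(4) = 2
  deg(5) = 2
  deg(6) = 2

Step 2: Count vertices with odd degree:
  Odd-degree vertices: 2, 3 (2 total)

Step 3: Apply Euler's theorem:
  - Eulerian circuit exists iff graph is connected and all vertices have even degree
  - Eulerian path exists iff graph is connected and has 0 or 2 odd-degree vertices

Graph is connected with exactly 2 odd-degree vertices (2, 3).
Eulerian path exists (starting and ending at the odd-degree vertices), but no Eulerian circuit.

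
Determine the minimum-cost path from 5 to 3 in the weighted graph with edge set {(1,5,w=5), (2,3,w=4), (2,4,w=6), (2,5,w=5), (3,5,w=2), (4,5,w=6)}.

Step 1: Build adjacency list with weights:
  1: 5(w=5)
  2: 3(w=4), 4(w=6), 5(w=5)
  3: 2(w=4), 5(w=2)
  4: 2(w=6), 5(w=6)
  5: 1(w=5), 2(w=5), 3(w=2), 4(w=6)

Step 2: Apply Dijkstra's algorithm from vertex 5:
  Visit vertex 5 (distance=0)
    Update dist[1] = 5
    Update dist[2] = 5
    Update dist[3] = 2
    Update dist[4] = 6
  Visit vertex 3 (distance=2)

Step 3: Shortest path: 5 -> 3
Total weight: 2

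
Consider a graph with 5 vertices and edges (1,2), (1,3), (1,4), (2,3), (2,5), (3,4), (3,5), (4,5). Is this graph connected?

Step 1: Build adjacency list from edges:
  1: 2, 3, 4
  2: 1, 3, 5
  3: 1, 2, 4, 5
  4: 1, 3, 5
  5: 2, 3, 4

Step 2: Run BFS/DFS from vertex 1:
  Visited: {1, 2, 3, 4, 5}
  Reached 5 of 5 vertices

Step 3: All 5 vertices reached from vertex 1, so the graph is connected.
Answer: Yes, the graph is connected.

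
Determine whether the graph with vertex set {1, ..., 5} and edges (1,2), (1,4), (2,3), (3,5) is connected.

Step 1: Build adjacency list from edges:
  1: 2, 4
  2: 1, 3
  3: 2, 5
  4: 1
  5: 3

Step 2: Run BFS/DFS from vertex 1:
  Visited: {1, 2, 4, 3, 5}
  Reached 5 of 5 vertices

Step 3: All 5 vertices reached from vertex 1, so the graph is connected.
Answer: Yes, the graph is connected.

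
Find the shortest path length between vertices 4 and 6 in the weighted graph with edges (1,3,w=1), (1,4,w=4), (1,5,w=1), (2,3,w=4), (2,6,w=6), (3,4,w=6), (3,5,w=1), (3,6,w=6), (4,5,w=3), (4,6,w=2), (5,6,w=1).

Step 1: Build adjacency list with weights:
  1: 3(w=1), 4(w=4), 5(w=1)
  2: 3(w=4), 6(w=6)
  3: 1(w=1), 2(w=4), 4(w=6), 5(w=1), 6(w=6)
  4: 1(w=4), 3(w=6), 5(w=3), 6(w=2)
  5: 1(w=1), 3(w=1), 4(w=3), 6(w=1)
  6: 2(w=6), 3(w=6), 4(w=2), 5(w=1)

Step 2: Apply Dijkstra's algorithm from vertex 4:
  Visit vertex 4 (distance=0)
    Update dist[1] = 4
    Update dist[3] = 6
    Update dist[5] = 3
    Update dist[6] = 2
  Visit vertex 6 (distance=2)
    Update dist[2] = 8

Step 3: Shortest path: 4 -> 6
Total weight: 2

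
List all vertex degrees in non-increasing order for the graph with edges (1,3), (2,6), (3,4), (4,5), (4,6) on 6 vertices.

Step 1: Count edges incident to each vertex:
  deg(1) = 1 (neighbors: 3)
  deg(2) = 1 (neighbors: 6)
  deg(3) = 2 (neighbors: 1, 4)
  deg(4) = 3 (neighbors: 3, 5, 6)
  deg(5) = 1 (neighbors: 4)
  deg(6) = 2 (neighbors: 2, 4)

Step 2: Sort degrees in non-increasing order:
  Degrees: [1, 1, 2, 3, 1, 2] -> sorted: [3, 2, 2, 1, 1, 1]

Degree sequence: [3, 2, 2, 1, 1, 1]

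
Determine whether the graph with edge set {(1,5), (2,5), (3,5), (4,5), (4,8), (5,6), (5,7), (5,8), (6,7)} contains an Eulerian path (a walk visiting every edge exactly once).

Step 1: Find the degree of each vertex:
  deg(1) = 1
  deg(2) = 1
  deg(3) = 1
  deg(4) = 2
  deg(5) = 7
  deg(6) = 2
  deg(7) = 2
  deg(8) = 2

Step 2: Count vertices with odd degree:
  Odd-degree vertices: 1, 2, 3, 5 (4 total)

Step 3: Apply Euler's theorem:
  - Eulerian circuit exists iff graph is connected and all vertices have even degree
  - Eulerian path exists iff graph is connected and has 0 or 2 odd-degree vertices

Graph has 4 odd-degree vertices (need 0 or 2).
Neither Eulerian path nor Eulerian circuit exists.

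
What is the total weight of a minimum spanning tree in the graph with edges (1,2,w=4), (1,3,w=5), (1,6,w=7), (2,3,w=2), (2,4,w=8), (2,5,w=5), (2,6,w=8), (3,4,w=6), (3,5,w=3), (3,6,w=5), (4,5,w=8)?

Apply Kruskal's algorithm (sort edges by weight, add if no cycle):

Sorted edges by weight:
  (2,3) w=2
  (3,5) w=3
  (1,2) w=4
  (1,3) w=5
  (2,5) w=5
  (3,6) w=5
  (3,4) w=6
  (1,6) w=7
  (2,4) w=8
  (2,6) w=8
  (4,5) w=8

Add edge (2,3) w=2 -- no cycle. Running total: 2
Add edge (3,5) w=3 -- no cycle. Running total: 5
Add edge (1,2) w=4 -- no cycle. Running total: 9
Skip edge (1,3) w=5 -- would create cycle
Skip edge (2,5) w=5 -- would create cycle
Add edge (3,6) w=5 -- no cycle. Running total: 14
Add edge (3,4) w=6 -- no cycle. Running total: 20

MST edges: (2,3,w=2), (3,5,w=3), (1,2,w=4), (3,6,w=5), (3,4,w=6)
Total MST weight: 2 + 3 + 4 + 5 + 6 = 20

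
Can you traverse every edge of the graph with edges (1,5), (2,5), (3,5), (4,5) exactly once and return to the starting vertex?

Step 1: Find the degree of each vertex:
  deg(1) = 1
  deg(2) = 1
  deg(3) = 1
  deg(4) = 1
  deg(5) = 4

Step 2: Count vertices with odd degree:
  Odd-degree vertices: 1, 2, 3, 4 (4 total)

Step 3: Apply Euler's theorem:
  - Eulerian circuit exists iff graph is connected and all vertices have even degree
  - Eulerian path exists iff graph is connected and has 0 or 2 odd-degree vertices

Graph has 4 odd-degree vertices (need 0 or 2).
Neither Eulerian path nor Eulerian circuit exists.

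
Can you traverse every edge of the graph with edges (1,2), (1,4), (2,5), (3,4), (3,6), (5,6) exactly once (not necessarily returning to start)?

Step 1: Find the degree of each vertex:
  deg(1) = 2
  deg(2) = 2
  deg(3) = 2
  deg(4) = 2
  deg(5) = 2
  deg(6) = 2

Step 2: Count vertices with odd degree:
  All vertices have even degree (0 odd-degree vertices)

Step 3: Apply Euler's theorem:
  - Eulerian circuit exists iff graph is connected and all vertices have even degree
  - Eulerian path exists iff graph is connected and has 0 or 2 odd-degree vertices

Graph is connected with 0 odd-degree vertices.
Both Eulerian circuit and Eulerian path exist.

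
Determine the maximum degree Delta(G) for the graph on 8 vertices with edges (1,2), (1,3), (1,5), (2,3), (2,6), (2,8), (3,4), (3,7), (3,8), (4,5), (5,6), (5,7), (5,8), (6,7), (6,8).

Step 1: Count edges incident to each vertex:
  deg(1) = 3 (neighbors: 2, 3, 5)
  deg(2) = 4 (neighbors: 1, 3, 6, 8)
  deg(3) = 5 (neighbors: 1, 2, 4, 7, 8)
  deg(4) = 2 (neighbors: 3, 5)
  deg(5) = 5 (neighbors: 1, 4, 6, 7, 8)
  deg(6) = 4 (neighbors: 2, 5, 7, 8)
  deg(7) = 3 (neighbors: 3, 5, 6)
  deg(8) = 4 (neighbors: 2, 3, 5, 6)

Step 2: Find maximum:
  max(3, 4, 5, 2, 5, 4, 3, 4) = 5 (vertex 3)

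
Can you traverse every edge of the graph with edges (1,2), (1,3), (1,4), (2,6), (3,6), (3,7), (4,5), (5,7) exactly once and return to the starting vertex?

Step 1: Find the degree of each vertex:
  deg(1) = 3
  deg(2) = 2
  deg(3) = 3
  deg(4) = 2
  deg(5) = 2
  deg(6) = 2
  deg(7) = 2

Step 2: Count vertices with odd degree:
  Odd-degree vertices: 1, 3 (2 total)

Step 3: Apply Euler's theorem:
  - Eulerian circuit exists iff graph is connected and all vertices have even degree
  - Eulerian path exists iff graph is connected and has 0 or 2 odd-degree vertices

Graph is connected with exactly 2 odd-degree vertices (1, 3).
Eulerian path exists (starting and ending at the odd-degree vertices), but no Eulerian circuit.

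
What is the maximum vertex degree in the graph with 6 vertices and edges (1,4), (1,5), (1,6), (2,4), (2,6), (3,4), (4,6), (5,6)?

Step 1: Count edges incident to each vertex:
  deg(1) = 3 (neighbors: 4, 5, 6)
  deg(2) = 2 (neighbors: 4, 6)
  deg(3) = 1 (neighbors: 4)
  deg(4) = 4 (neighbors: 1, 2, 3, 6)
  deg(5) = 2 (neighbors: 1, 6)
  deg(6) = 4 (neighbors: 1, 2, 4, 5)

Step 2: Find maximum:
  max(3, 2, 1, 4, 2, 4) = 4 (vertex 4)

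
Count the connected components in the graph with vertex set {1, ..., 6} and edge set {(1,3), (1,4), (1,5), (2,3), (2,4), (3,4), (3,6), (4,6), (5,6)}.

Step 1: Build adjacency list from edges:
  1: 3, 4, 5
  2: 3, 4
  3: 1, 2, 4, 6
  4: 1, 2, 3, 6
  5: 1, 6
  6: 3, 4, 5

Step 2: Run BFS/DFS from vertex 1:
  Visited: {1, 3, 4, 5, 2, 6}
  Reached 6 of 6 vertices

Step 3: All 6 vertices reached from vertex 1, so the graph is connected.
Number of connected components: 1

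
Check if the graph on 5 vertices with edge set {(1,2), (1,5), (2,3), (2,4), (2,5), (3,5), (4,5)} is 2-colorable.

Step 1: Attempt 2-coloring using BFS:
  Start at vertex 1, assign color 0
  Color vertex 2 with color 1 (neighbor of 1)
  Color vertex 5 with color 1 (neighbor of 1)
  Color vertex 3 with color 0 (neighbor of 2)
  Color vertex 4 with color 0 (neighbor of 2)

Step 2: Conflict found! Vertices 2 and 5 are adjacent but have the same color.
This means the graph contains an odd cycle.

The graph is NOT bipartite.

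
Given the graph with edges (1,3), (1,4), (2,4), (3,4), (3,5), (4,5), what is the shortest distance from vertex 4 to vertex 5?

Step 1: Build adjacency list:
  1: 3, 4
  2: 4
  3: 1, 4, 5
  4: 1, 2, 3, 5
  5: 3, 4

Step 2: BFS from vertex 4 to find shortest path to 5:
  vertex 1 reached at distance 1
  vertex 2 reached at distance 1
  vertex 3 reached at distance 1
  vertex 5 reached at distance 1

Step 3: Shortest path: 4 -> 5
Path length: 1 edge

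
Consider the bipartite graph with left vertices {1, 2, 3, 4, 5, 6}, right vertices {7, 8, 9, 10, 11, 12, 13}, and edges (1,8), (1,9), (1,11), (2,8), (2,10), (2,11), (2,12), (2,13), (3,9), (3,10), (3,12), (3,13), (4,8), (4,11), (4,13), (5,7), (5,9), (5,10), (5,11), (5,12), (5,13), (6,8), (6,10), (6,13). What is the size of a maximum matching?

Step 1: List the neighbors of each left vertex:
  1: 8, 9, 11
  2: 8, 10, 11, 12, 13
  3: 9, 10, 12, 13
  4: 8, 11, 13
  5: 7, 9, 10, 11, 12, 13
  6: 8, 10, 13

Step 2: Greedily match left vertices, then look for augmenting paths:
  Match 1 -- 8
  Match 2 -- 10
  Match 3 -- 9
  Match 4 -- 11
  Match 5 -- 7
  Match 6 -- 13
  No augmenting path remains.

Step 3: Verify this is maximum:
  Matching size 6 = min(|L|, |R|) = min(6, 7), which is an upper bound, so this matching is maximum.

Maximum matching: {(1,8), (2,10), (3,9), (4,11), (5,7), (6,13)}
Size: 6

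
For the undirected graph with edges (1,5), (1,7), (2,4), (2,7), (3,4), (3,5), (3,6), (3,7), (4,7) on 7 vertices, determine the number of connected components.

Step 1: Build adjacency list from edges:
  1: 5, 7
  2: 4, 7
  3: 4, 5, 6, 7
  4: 2, 3, 7
  5: 1, 3
  6: 3
  7: 1, 2, 3, 4

Step 2: Run BFS/DFS from vertex 1:
  Visited: {1, 5, 7, 3, 2, 4, 6}
  Reached 7 of 7 vertices

Step 3: All 7 vertices reached from vertex 1, so the graph is connected.
Number of connected components: 1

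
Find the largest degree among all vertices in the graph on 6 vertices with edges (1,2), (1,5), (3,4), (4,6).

Step 1: Count edges incident to each vertex:
  deg(1) = 2 (neighbors: 2, 5)
  deg(2) = 1 (neighbors: 1)
  deg(3) = 1 (neighbors: 4)
  deg(4) = 2 (neighbors: 3, 6)
  deg(5) = 1 (neighbors: 1)
  deg(6) = 1 (neighbors: 4)

Step 2: Find maximum:
  max(2, 1, 1, 2, 1, 1) = 2 (vertex 1)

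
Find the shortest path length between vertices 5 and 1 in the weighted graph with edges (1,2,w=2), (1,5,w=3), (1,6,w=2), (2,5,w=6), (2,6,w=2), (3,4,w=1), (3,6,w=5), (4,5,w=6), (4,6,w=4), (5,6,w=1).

Step 1: Build adjacency list with weights:
  1: 2(w=2), 5(w=3), 6(w=2)
  2: 1(w=2), 5(w=6), 6(w=2)
  3: 4(w=1), 6(w=5)
  4: 3(w=1), 5(w=6), 6(w=4)
  5: 1(w=3), 2(w=6), 4(w=6), 6(w=1)
  6: 1(w=2), 2(w=2), 3(w=5), 4(w=4), 5(w=1)

Step 2: Apply Dijkstra's algorithm from vertex 5:
  Visit vertex 5 (distance=0)
    Update dist[1] = 3
    Update dist[2] = 6
    Update dist[4] = 6
    Update dist[6] = 1
  Visit vertex 6 (distance=1)
    Update dist[2] = 3
    Update dist[3] = 6
    Update dist[4] = 5
  Visit vertex 1 (distance=3)

Step 3: Shortest path: 5 -> 1
Total weight: 3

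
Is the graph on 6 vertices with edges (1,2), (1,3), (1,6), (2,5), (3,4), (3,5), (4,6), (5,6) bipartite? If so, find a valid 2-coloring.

Step 1: Attempt 2-coloring using BFS:
  Start at vertex 1, assign color 0
  Color vertex 2 with color 1 (neighbor of 1)
  Color vertex 3 with color 1 (neighbor of 1)
  Color vertex 6 with color 1 (neighbor of 1)
  Color vertex 5 with color 0 (neighbor of 2)
  Color vertex 4 with color 0 (neighbor of 3)

Step 2: 2-coloring succeeded. No conflicts found.
  Set A (color 0): {1, 4, 5}
  Set B (color 1): {2, 3, 6}

The graph is bipartite with partition {1, 4, 5}, {2, 3, 6}.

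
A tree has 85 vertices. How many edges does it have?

A tree on n vertices always has exactly n - 1 edges.
For n = 85: edges = 85 - 1 = 84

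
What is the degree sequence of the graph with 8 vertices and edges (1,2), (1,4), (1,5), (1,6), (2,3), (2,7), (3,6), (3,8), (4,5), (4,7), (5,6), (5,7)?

Step 1: Count edges incident to each vertex:
  deg(1) = 4 (neighbors: 2, 4, 5, 6)
  deg(2) = 3 (neighbors: 1, 3, 7)
  deg(3) = 3 (neighbors: 2, 6, 8)
  deg(4) = 3 (neighbors: 1, 5, 7)
  deg(5) = 4 (neighbors: 1, 4, 6, 7)
  deg(6) = 3 (neighbors: 1, 3, 5)
  deg(7) = 3 (neighbors: 2, 4, 5)
  deg(8) = 1 (neighbors: 3)

Step 2: Sort degrees in non-increasing order:
  Degrees: [4, 3, 3, 3, 4, 3, 3, 1] -> sorted: [4, 4, 3, 3, 3, 3, 3, 1]

Degree sequence: [4, 4, 3, 3, 3, 3, 3, 1]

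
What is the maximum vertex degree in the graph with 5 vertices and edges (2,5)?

Step 1: Count edges incident to each vertex:
  deg(1) = 0 (neighbors: none)
  deg(2) = 1 (neighbors: 5)
  deg(3) = 0 (neighbors: none)
  deg(4) = 0 (neighbors: none)
  deg(5) = 1 (neighbors: 2)

Step 2: Find maximum:
  max(0, 1, 0, 0, 1) = 1 (vertex 2)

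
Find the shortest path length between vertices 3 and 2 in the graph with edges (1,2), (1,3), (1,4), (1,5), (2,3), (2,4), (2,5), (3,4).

Step 1: Build adjacency list:
  1: 2, 3, 4, 5
  2: 1, 3, 4, 5
  3: 1, 2, 4
  4: 1, 2, 3
  5: 1, 2

Step 2: BFS from vertex 3 to find shortest path to 2:
  vertex 1 reached at distance 1
  vertex 2 reached at distance 1

Step 3: Shortest path: 3 -> 2
Path length: 1 edge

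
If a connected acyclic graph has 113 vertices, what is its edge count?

A tree on n vertices always has exactly n - 1 edges.
For n = 113: edges = 113 - 1 = 112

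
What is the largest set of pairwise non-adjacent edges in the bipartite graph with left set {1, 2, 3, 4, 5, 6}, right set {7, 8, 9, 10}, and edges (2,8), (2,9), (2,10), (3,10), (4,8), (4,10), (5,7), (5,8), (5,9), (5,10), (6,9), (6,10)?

Step 1: List the neighbors of each left vertex:
  1: (none)
  2: 8, 9, 10
  3: 10
  4: 8, 10
  5: 7, 8, 9, 10
  6: 9, 10

Step 2: Greedily match left vertices, then look for augmenting paths:
  Match 2 -- 8
  Match 3 -- 10
  Match 5 -- 7
  Match 6 -- 9
  No augmenting path remains.

Step 3: Verify this is maximum:
  Matching size 4 = min(|L|, |R|) = min(6, 4), which is an upper bound, so this matching is maximum.

Maximum matching: {(2,8), (3,10), (5,7), (6,9)}
Size: 4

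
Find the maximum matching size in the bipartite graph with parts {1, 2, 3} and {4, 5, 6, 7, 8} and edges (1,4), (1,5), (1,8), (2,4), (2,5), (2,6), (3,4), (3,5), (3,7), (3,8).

Step 1: List the neighbors of each left vertex:
  1: 4, 5, 8
  2: 4, 5, 6
  3: 4, 5, 7, 8

Step 2: Greedily match left vertices, then look for augmenting paths:
  Match 1 -- 4
  Match 2 -- 5
  Match 3 -- 7
  No augmenting path remains.

Step 3: Verify this is maximum:
  Matching size 3 = min(|L|, |R|) = min(3, 5), which is an upper bound, so this matching is maximum.

Maximum matching: {(1,4), (2,5), (3,7)}
Size: 3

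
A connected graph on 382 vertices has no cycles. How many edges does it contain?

A tree on n vertices always has exactly n - 1 edges.
For n = 382: edges = 382 - 1 = 381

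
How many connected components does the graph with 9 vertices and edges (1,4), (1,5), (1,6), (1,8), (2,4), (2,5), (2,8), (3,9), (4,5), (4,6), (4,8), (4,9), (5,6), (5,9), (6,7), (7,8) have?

Step 1: Build adjacency list from edges:
  1: 4, 5, 6, 8
  2: 4, 5, 8
  3: 9
  4: 1, 2, 5, 6, 8, 9
  5: 1, 2, 4, 6, 9
  6: 1, 4, 5, 7
  7: 6, 8
  8: 1, 2, 4, 7
  9: 3, 4, 5

Step 2: Run BFS/DFS from vertex 1:
  Visited: {1, 4, 5, 6, 8, 2, 9, 7, 3}
  Reached 9 of 9 vertices

Step 3: All 9 vertices reached from vertex 1, so the graph is connected.
Number of connected components: 1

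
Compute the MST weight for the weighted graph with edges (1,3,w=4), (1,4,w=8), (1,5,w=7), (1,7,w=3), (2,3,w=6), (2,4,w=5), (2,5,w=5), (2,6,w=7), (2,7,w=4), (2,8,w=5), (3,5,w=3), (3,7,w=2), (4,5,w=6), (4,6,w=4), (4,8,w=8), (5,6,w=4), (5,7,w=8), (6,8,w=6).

Apply Kruskal's algorithm (sort edges by weight, add if no cycle):

Sorted edges by weight:
  (3,7) w=2
  (1,7) w=3
  (3,5) w=3
  (1,3) w=4
  (2,7) w=4
  (4,6) w=4
  (5,6) w=4
  (2,8) w=5
  (2,4) w=5
  (2,5) w=5
  (2,3) w=6
  (4,5) w=6
  (6,8) w=6
  (1,5) w=7
  (2,6) w=7
  (1,4) w=8
  (4,8) w=8
  (5,7) w=8

Add edge (3,7) w=2 -- no cycle. Running total: 2
Add edge (1,7) w=3 -- no cycle. Running total: 5
Add edge (3,5) w=3 -- no cycle. Running total: 8
Skip edge (1,3) w=4 -- would create cycle
Add edge (2,7) w=4 -- no cycle. Running total: 12
Add edge (4,6) w=4 -- no cycle. Running total: 16
Add edge (5,6) w=4 -- no cycle. Running total: 20
Add edge (2,8) w=5 -- no cycle. Running total: 25

MST edges: (3,7,w=2), (1,7,w=3), (3,5,w=3), (2,7,w=4), (4,6,w=4), (5,6,w=4), (2,8,w=5)
Total MST weight: 2 + 3 + 3 + 4 + 4 + 4 + 5 = 25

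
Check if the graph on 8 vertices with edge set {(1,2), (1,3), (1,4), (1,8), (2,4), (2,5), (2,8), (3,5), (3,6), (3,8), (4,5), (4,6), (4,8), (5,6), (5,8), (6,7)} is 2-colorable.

Step 1: Attempt 2-coloring using BFS:
  Start at vertex 1, assign color 0
  Color vertex 2 with color 1 (neighbor of 1)
  Color vertex 3 with color 1 (neighbor of 1)
  Color vertex 4 with color 1 (neighbor of 1)
  Color vertex 8 with color 1 (neighbor of 1)

Step 2: Conflict found! Vertices 2 and 4 are adjacent but have the same color.
This means the graph contains an odd cycle.

The graph is NOT bipartite.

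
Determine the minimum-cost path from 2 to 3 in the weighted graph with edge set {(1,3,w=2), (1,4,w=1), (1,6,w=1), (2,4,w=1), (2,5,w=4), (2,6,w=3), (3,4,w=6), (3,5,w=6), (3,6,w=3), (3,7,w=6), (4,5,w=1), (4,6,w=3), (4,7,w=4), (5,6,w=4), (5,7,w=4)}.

Step 1: Build adjacency list with weights:
  1: 3(w=2), 4(w=1), 6(w=1)
  2: 4(w=1), 5(w=4), 6(w=3)
  3: 1(w=2), 4(w=6), 5(w=6), 6(w=3), 7(w=6)
  4: 1(w=1), 2(w=1), 3(w=6), 5(w=1), 6(w=3), 7(w=4)
  5: 2(w=4), 3(w=6), 4(w=1), 6(w=4), 7(w=4)
  6: 1(w=1), 2(w=3), 3(w=3), 4(w=3), 5(w=4)
  7: 3(w=6), 4(w=4), 5(w=4)

Step 2: Apply Dijkstra's algorithm from vertex 2:
  Visit vertex 2 (distance=0)
    Update dist[4] = 1
    Update dist[5] = 4
    Update dist[6] = 3
  Visit vertex 4 (distance=1)
    Update dist[1] = 2
    Update dist[3] = 7
    Update dist[5] = 2
    Update dist[7] = 5
  Visit vertex 1 (distance=2)
    Update dist[3] = 4
  Visit vertex 5 (distance=2)
  Visit vertex 6 (distance=3)
  Visit vertex 3 (distance=4)

Step 3: Shortest path: 2 -> 4 -> 1 -> 3
Total weight: 1 + 1 + 2 = 4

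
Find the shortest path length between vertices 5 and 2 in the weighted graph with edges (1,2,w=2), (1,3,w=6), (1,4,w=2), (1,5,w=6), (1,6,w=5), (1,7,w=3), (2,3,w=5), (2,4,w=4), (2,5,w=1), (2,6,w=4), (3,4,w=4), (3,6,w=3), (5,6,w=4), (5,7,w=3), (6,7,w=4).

Step 1: Build adjacency list with weights:
  1: 2(w=2), 3(w=6), 4(w=2), 5(w=6), 6(w=5), 7(w=3)
  2: 1(w=2), 3(w=5), 4(w=4), 5(w=1), 6(w=4)
  3: 1(w=6), 2(w=5), 4(w=4), 6(w=3)
  4: 1(w=2), 2(w=4), 3(w=4)
  5: 1(w=6), 2(w=1), 6(w=4), 7(w=3)
  6: 1(w=5), 2(w=4), 3(w=3), 5(w=4), 7(w=4)
  7: 1(w=3), 5(w=3), 6(w=4)

Step 2: Apply Dijkstra's algorithm from vertex 5:
  Visit vertex 5 (distance=0)
    Update dist[1] = 6
    Update dist[2] = 1
    Update dist[6] = 4
    Update dist[7] = 3
  Visit vertex 2 (distance=1)
    Update dist[1] = 3
    Update dist[3] = 6
    Update dist[4] = 5

Step 3: Shortest path: 5 -> 2
Total weight: 1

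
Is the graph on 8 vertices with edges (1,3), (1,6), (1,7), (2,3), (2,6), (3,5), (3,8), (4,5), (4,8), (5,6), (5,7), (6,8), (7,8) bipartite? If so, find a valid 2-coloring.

Step 1: Attempt 2-coloring using BFS:
  Start at vertex 1, assign color 0
  Color vertex 3 with color 1 (neighbor of 1)
  Color vertex 6 with color 1 (neighbor of 1)
  Color vertex 7 with color 1 (neighbor of 1)
  Color vertex 2 with color 0 (neighbor of 3)
  Color vertex 5 with color 0 (neighbor of 3)
  Color vertex 8 with color 0 (neighbor of 3)
  Color vertex 4 with color 1 (neighbor of 5)

Step 2: 2-coloring succeeded. No conflicts found.
  Set A (color 0): {1, 2, 5, 8}
  Set B (color 1): {3, 4, 6, 7}

The graph is bipartite with partition {1, 2, 5, 8}, {3, 4, 6, 7}.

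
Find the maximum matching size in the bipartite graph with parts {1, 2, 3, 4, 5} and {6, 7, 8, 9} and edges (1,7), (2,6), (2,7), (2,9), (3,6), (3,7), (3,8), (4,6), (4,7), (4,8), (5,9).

Step 1: List the neighbors of each left vertex:
  1: 7
  2: 6, 7, 9
  3: 6, 7, 8
  4: 6, 7, 8
  5: 9

Step 2: Greedily match left vertices, then look for augmenting paths:
  Match 1 -- 7
  Match 2 -- 6
  Match 3 -- 8
  Match 5 -- 9
  No augmenting path remains.

Step 3: Verify this is maximum:
  Matching size 4 = min(|L|, |R|) = min(5, 4), which is an upper bound, so this matching is maximum.

Maximum matching: {(1,7), (2,6), (3,8), (5,9)}
Size: 4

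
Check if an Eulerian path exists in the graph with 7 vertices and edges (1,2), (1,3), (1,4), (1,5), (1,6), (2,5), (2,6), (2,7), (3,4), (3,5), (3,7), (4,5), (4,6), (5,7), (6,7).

Step 1: Find the degree of each vertex:
  deg(1) = 5
  deg(2) = 4
  deg(3) = 4
  deg(4) = 4
  deg(5) = 5
  deg(6) = 4
  deg(7) = 4

Step 2: Count vertices with odd degree:
  Odd-degree vertices: 1, 5 (2 total)

Step 3: Apply Euler's theorem:
  - Eulerian circuit exists iff graph is connected and all vertices have even degree
  - Eulerian path exists iff graph is connected and has 0 or 2 odd-degree vertices

Graph is connected with exactly 2 odd-degree vertices (1, 5).
Eulerian path exists (starting and ending at the odd-degree vertices), but no Eulerian circuit.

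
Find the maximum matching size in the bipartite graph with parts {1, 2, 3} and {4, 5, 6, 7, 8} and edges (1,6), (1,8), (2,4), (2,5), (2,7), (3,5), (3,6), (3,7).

Step 1: List the neighbors of each left vertex:
  1: 6, 8
  2: 4, 5, 7
  3: 5, 6, 7

Step 2: Greedily match left vertices, then look for augmenting paths:
  Match 1 -- 6
  Match 2 -- 4
  Match 3 -- 5
  No augmenting path remains.

Step 3: Verify this is maximum:
  Matching size 3 = min(|L|, |R|) = min(3, 5), which is an upper bound, so this matching is maximum.

Maximum matching: {(1,6), (2,4), (3,5)}
Size: 3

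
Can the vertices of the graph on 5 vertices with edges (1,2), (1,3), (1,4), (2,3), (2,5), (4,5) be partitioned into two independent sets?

Step 1: Attempt 2-coloring using BFS:
  Start at vertex 1, assign color 0
  Color vertex 2 with color 1 (neighbor of 1)
  Color vertex 3 with color 1 (neighbor of 1)
  Color vertex 4 with color 1 (neighbor of 1)

Step 2: Conflict found! Vertices 2 and 3 are adjacent but have the same color.
This means the graph contains an odd cycle.

The graph is NOT bipartite.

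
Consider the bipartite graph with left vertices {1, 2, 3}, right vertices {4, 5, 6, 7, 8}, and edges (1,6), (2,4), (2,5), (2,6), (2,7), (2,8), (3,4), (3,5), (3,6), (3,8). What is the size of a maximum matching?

Step 1: List the neighbors of each left vertex:
  1: 6
  2: 4, 5, 6, 7, 8
  3: 4, 5, 6, 8

Step 2: Greedily match left vertices, then look for augmenting paths:
  Match 1 -- 6
  Match 2 -- 4
  Match 3 -- 5
  No augmenting path remains.

Step 3: Verify this is maximum:
  Matching size 3 = min(|L|, |R|) = min(3, 5), which is an upper bound, so this matching is maximum.

Maximum matching: {(1,6), (2,4), (3,5)}
Size: 3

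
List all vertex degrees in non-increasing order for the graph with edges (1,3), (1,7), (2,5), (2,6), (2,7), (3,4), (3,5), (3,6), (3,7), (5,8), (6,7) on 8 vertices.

Step 1: Count edges incident to each vertex:
  deg(1) = 2 (neighbors: 3, 7)
  deg(2) = 3 (neighbors: 5, 6, 7)
  deg(3) = 5 (neighbors: 1, 4, 5, 6, 7)
  deg(4) = 1 (neighbors: 3)
  deg(5) = 3 (neighbors: 2, 3, 8)
  deg(6) = 3 (neighbors: 2, 3, 7)
  deg(7) = 4 (neighbors: 1, 2, 3, 6)
  deg(8) = 1 (neighbors: 5)

Step 2: Sort degrees in non-increasing order:
  Degrees: [2, 3, 5, 1, 3, 3, 4, 1] -> sorted: [5, 4, 3, 3, 3, 2, 1, 1]

Degree sequence: [5, 4, 3, 3, 3, 2, 1, 1]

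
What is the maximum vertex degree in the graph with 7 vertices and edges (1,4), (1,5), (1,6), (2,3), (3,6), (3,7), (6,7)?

Step 1: Count edges incident to each vertex:
  deg(1) = 3 (neighbors: 4, 5, 6)
  deg(2) = 1 (neighbors: 3)
  deg(3) = 3 (neighbors: 2, 6, 7)
  deg(4) = 1 (neighbors: 1)
  deg(5) = 1 (neighbors: 1)
  deg(6) = 3 (neighbors: 1, 3, 7)
  deg(7) = 2 (neighbors: 3, 6)

Step 2: Find maximum:
  max(3, 1, 3, 1, 1, 3, 2) = 3 (vertex 1)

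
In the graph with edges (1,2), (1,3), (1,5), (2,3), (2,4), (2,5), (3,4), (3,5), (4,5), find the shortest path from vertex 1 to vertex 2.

Step 1: Build adjacency list:
  1: 2, 3, 5
  2: 1, 3, 4, 5
  3: 1, 2, 4, 5
  4: 2, 3, 5
  5: 1, 2, 3, 4

Step 2: BFS from vertex 1 to find shortest path to 2:
  vertex 2 reached at distance 1

Step 3: Shortest path: 1 -> 2
Path length: 1 edge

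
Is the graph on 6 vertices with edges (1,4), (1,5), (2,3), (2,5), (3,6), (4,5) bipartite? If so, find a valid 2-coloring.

Step 1: Attempt 2-coloring using BFS:
  Start at vertex 1, assign color 0
  Color vertex 4 with color 1 (neighbor of 1)
  Color vertex 5 with color 1 (neighbor of 1)

Step 2: Conflict found! Vertices 4 and 5 are adjacent but have the same color.
This means the graph contains an odd cycle.

The graph is NOT bipartite.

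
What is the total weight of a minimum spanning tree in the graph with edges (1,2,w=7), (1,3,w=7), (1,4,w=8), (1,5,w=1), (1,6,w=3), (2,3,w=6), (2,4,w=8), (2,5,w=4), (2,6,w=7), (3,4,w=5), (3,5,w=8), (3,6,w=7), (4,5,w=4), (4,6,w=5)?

Apply Kruskal's algorithm (sort edges by weight, add if no cycle):

Sorted edges by weight:
  (1,5) w=1
  (1,6) w=3
  (2,5) w=4
  (4,5) w=4
  (3,4) w=5
  (4,6) w=5
  (2,3) w=6
  (1,2) w=7
  (1,3) w=7
  (2,6) w=7
  (3,6) w=7
  (1,4) w=8
  (2,4) w=8
  (3,5) w=8

Add edge (1,5) w=1 -- no cycle. Running total: 1
Add edge (1,6) w=3 -- no cycle. Running total: 4
Add edge (2,5) w=4 -- no cycle. Running total: 8
Add edge (4,5) w=4 -- no cycle. Running total: 12
Add edge (3,4) w=5 -- no cycle. Running total: 17

MST edges: (1,5,w=1), (1,6,w=3), (2,5,w=4), (4,5,w=4), (3,4,w=5)
Total MST weight: 1 + 3 + 4 + 4 + 5 = 17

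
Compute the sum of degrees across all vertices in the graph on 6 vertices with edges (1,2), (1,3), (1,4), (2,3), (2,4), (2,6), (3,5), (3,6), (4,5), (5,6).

Step 1: Count edges incident to each vertex:
  deg(1) = 3 (neighbors: 2, 3, 4)
  deg(2) = 4 (neighbors: 1, 3, 4, 6)
  deg(3) = 4 (neighbors: 1, 2, 5, 6)
  deg(4) = 3 (neighbors: 1, 2, 5)
  deg(5) = 3 (neighbors: 3, 4, 6)
  deg(6) = 3 (neighbors: 2, 3, 5)

Step 2: Sum all degrees:
  3 + 4 + 4 + 3 + 3 + 3 = 20

Verification: sum of degrees = 2 * |E| = 2 * 10 = 20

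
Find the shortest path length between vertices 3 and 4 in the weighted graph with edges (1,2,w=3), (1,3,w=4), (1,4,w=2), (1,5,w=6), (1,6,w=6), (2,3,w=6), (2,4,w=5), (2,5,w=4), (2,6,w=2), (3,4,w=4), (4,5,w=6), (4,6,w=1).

Step 1: Build adjacency list with weights:
  1: 2(w=3), 3(w=4), 4(w=2), 5(w=6), 6(w=6)
  2: 1(w=3), 3(w=6), 4(w=5), 5(w=4), 6(w=2)
  3: 1(w=4), 2(w=6), 4(w=4)
  4: 1(w=2), 2(w=5), 3(w=4), 5(w=6), 6(w=1)
  5: 1(w=6), 2(w=4), 4(w=6)
  6: 1(w=6), 2(w=2), 4(w=1)

Step 2: Apply Dijkstra's algorithm from vertex 3:
  Visit vertex 3 (distance=0)
    Update dist[1] = 4
    Update dist[2] = 6
    Update dist[4] = 4
  Visit vertex 1 (distance=4)
    Update dist[5] = 10
    Update dist[6] = 10
  Visit vertex 4 (distance=4)
    Update dist[6] = 5

Step 3: Shortest path: 3 -> 4
Total weight: 4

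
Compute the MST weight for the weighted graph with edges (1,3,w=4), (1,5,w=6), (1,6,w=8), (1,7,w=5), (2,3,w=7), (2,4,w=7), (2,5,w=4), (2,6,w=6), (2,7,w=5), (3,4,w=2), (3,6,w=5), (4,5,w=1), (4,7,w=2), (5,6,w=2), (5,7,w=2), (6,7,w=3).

Apply Kruskal's algorithm (sort edges by weight, add if no cycle):

Sorted edges by weight:
  (4,5) w=1
  (3,4) w=2
  (4,7) w=2
  (5,6) w=2
  (5,7) w=2
  (6,7) w=3
  (1,3) w=4
  (2,5) w=4
  (1,7) w=5
  (2,7) w=5
  (3,6) w=5
  (1,5) w=6
  (2,6) w=6
  (2,3) w=7
  (2,4) w=7
  (1,6) w=8

Add edge (4,5) w=1 -- no cycle. Running total: 1
Add edge (3,4) w=2 -- no cycle. Running total: 3
Add edge (4,7) w=2 -- no cycle. Running total: 5
Add edge (5,6) w=2 -- no cycle. Running total: 7
Skip edge (5,7) w=2 -- would create cycle
Skip edge (6,7) w=3 -- would create cycle
Add edge (1,3) w=4 -- no cycle. Running total: 11
Add edge (2,5) w=4 -- no cycle. Running total: 15

MST edges: (4,5,w=1), (3,4,w=2), (4,7,w=2), (5,6,w=2), (1,3,w=4), (2,5,w=4)
Total MST weight: 1 + 2 + 2 + 2 + 4 + 4 = 15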